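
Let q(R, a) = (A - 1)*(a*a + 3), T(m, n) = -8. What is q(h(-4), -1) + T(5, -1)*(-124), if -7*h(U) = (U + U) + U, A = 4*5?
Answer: 1068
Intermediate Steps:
A = 20
h(U) = -3*U/7 (h(U) = -((U + U) + U)/7 = -(2*U + U)/7 = -3*U/7)
q(R, a) = 57 + 19*a² (q(R, a) = (20 - 1)*(a*a + 3) = 19*(a² + 3) = 19*(3 + a²) = 57 + 19*a²)
q(h(-4), -1) + T(5, -1)*(-124) = (57 + 19*(-1)²) - 8*(-124) = (57 + 19*1) + 992 = (57 + 19) + 992 = 76 + 992 = 1068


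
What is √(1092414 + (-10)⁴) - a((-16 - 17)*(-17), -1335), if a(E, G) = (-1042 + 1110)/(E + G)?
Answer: 34/387 + √1102414 ≈ 1050.0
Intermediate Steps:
a(E, G) = 68/(E + G)
√(1092414 + (-10)⁴) - a((-16 - 17)*(-17), -1335) = √(1092414 + (-10)⁴) - 68/((-16 - 17)*(-17) - 1335) = √(1092414 + 10000) - 68/(-33*(-17) - 1335) = √1102414 - 68/(561 - 1335) = √1102414 - 68/(-774) = √1102414 - 68*(-1)/774 = √1102414 - 1*(-34/387) = √1102414 + 34/387 = 34/387 + √1102414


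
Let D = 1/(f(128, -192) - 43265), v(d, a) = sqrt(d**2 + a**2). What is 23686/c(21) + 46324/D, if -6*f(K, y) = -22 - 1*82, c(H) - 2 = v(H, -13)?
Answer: -607031711618/303 + 11843*sqrt(610)/303 ≈ -2.0034e+9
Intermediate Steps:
v(d, a) = sqrt(a**2 + d**2)
c(H) = 2 + sqrt(169 + H**2) (c(H) = 2 + sqrt((-13)**2 + H**2) = 2 + sqrt(169 + H**2))
f(K, y) = 52/3 (f(K, y) = -(-22 - 1*82)/6 = -(-22 - 82)/6 = -1/6*(-104) = 52/3)
D = -3/129743 (D = 1/(52/3 - 43265) = 1/(-129743/3) = -3/129743 ≈ -2.3123e-5)
23686/c(21) + 46324/D = 23686/(2 + sqrt(169 + 21**2)) + 46324/(-3/129743) = 23686/(2 + sqrt(169 + 441)) + 46324*(-129743/3) = 23686/(2 + sqrt(610)) - 6010214732/3 = -6010214732/3 + 23686/(2 + sqrt(610))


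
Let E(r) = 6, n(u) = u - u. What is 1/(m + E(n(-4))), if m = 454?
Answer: 1/460 ≈ 0.0021739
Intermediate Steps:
n(u) = 0
1/(m + E(n(-4))) = 1/(454 + 6) = 1/460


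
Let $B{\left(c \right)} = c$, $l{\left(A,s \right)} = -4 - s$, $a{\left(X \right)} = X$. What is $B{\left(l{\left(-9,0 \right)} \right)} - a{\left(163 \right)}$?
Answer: $-167$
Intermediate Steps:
$B{\left(l{\left(-9,0 \right)} \right)} - a{\left(163 \right)} = \left(-4 - 0\right) - 163 = \left(-4 + 0\right) - 163 = -4 - 163 = -167$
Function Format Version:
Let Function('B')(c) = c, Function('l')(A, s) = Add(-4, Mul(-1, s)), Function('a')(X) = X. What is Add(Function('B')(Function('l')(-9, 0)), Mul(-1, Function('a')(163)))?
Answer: -167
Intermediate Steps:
Add(Function('B')(Function('l')(-9, 0)), Mul(-1, Function('a')(163))) = Add(Add(-4, Mul(-1, 0)), Mul(-1, 163)) = Add(Add(-4, 0), -163) = Add(-4, -163) = -167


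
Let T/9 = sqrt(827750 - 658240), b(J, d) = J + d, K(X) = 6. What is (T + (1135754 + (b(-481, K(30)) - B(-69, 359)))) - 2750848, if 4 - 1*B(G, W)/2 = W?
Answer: -1614859 + 9*sqrt(169510) ≈ -1.6112e+6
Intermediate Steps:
B(G, W) = 8 - 2*W
T = 9*sqrt(169510) (T = 9*sqrt(827750 - 658240) = 9*sqrt(169510) ≈ 3705.4)
(T + (1135754 + (b(-481, K(30)) - B(-69, 359)))) - 2750848 = (9*sqrt(169510) + (1135754 + ((-481 + 6) - (8 - 2*359)))) - 2750848 = (9*sqrt(169510) + (1135754 + (-475 - (8 - 718)))) - 2750848 = (9*sqrt(169510) + (1135754 + (-475 - 1*(-710)))) - 2750848 = (9*sqrt(169510) + (1135754 + (-475 + 710))) - 2750848 = (9*sqrt(169510) + (1135754 + 235)) - 2750848 = (9*sqrt(169510) + 1135989) - 2750848 = (1135989 + 9*sqrt(169510)) - 2750848 = -1614859 + 9*sqrt(169510)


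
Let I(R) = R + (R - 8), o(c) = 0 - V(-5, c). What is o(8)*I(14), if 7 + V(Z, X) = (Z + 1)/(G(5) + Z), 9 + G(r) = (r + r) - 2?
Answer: 380/3 ≈ 126.67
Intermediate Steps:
G(r) = -11 + 2*r (G(r) = -9 + ((r + r) - 2) = -9 + (2*r - 2) = -9 + (-2 + 2*r) = -11 + 2*r)
V(Z, X) = -7 + (1 + Z)/(-1 + Z) (V(Z, X) = -7 + (Z + 1)/((-11 + 2*5) + Z) = -7 + (1 + Z)/((-11 + 10) + Z) = -7 + (1 + Z)/(-1 + Z))
o(c) = 19/3 (o(c) = 0 - 2*(4 - 3*(-5))/(-1 - 5) = 0 - 2*(4 + 15)/(-6) = 0 - 2*(-1)*19/6 = 0 - 1*(-19/3) = 0 + 19/3 = 19/3)
I(R) = -8 + 2*R (I(R) = R + (-8 + R) = -8 + 2*R)
o(8)*I(14) = 19*(-8 + 2*14)/3 = 19*(-8 + 28)/3 = (19/3)*20 = 380/3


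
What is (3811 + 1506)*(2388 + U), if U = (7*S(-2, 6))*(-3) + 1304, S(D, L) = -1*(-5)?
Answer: 19072079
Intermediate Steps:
S(D, L) = 5
U = 1199 (U = (7*5)*(-3) + 1304 = 35*(-3) + 1304 = -105 + 1304 = 1199)
(3811 + 1506)*(2388 + U) = (3811 + 1506)*(2388 + 1199) = 5317*3587 = 19072079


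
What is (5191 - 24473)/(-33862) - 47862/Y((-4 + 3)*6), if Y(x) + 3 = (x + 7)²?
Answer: 405185402/16931 ≈ 23932.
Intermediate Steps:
Y(x) = -3 + (7 + x)² (Y(x) = -3 + (x + 7)² = -3 + (7 + x)²)
(5191 - 24473)/(-33862) - 47862/Y((-4 + 3)*6) = (5191 - 24473)/(-33862) - 47862/(-3 + (7 + (-4 + 3)*6)²) = -19282*(-1/33862) - 47862/(-3 + (7 - 1*6)²) = 9641/16931 - 47862/(-3 + (7 - 6)²) = 9641/16931 - 47862/(-3 + 1²) = 9641/16931 - 47862/(-3 + 1) = 9641/16931 - 47862/(-2) = 9641/16931 - 47862*(-½) = 9641/16931 + 23931 = 405185402/16931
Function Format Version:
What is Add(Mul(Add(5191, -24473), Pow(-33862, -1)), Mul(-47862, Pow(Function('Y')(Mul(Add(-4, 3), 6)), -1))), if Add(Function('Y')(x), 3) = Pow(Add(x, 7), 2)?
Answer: Rational(405185402, 16931) ≈ 23932.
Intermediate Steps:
Function('Y')(x) = Add(-3, Pow(Add(7, x), 2)) (Function('Y')(x) = Add(-3, Pow(Add(x, 7), 2)) = Add(-3, Pow(Add(7, x), 2)))
Add(Mul(Add(5191, -24473), Pow(-33862, -1)), Mul(-47862, Pow(Function('Y')(Mul(Add(-4, 3), 6)), -1))) = Add(Mul(Add(5191, -24473), Pow(-33862, -1)), Mul(-47862, Pow(Add(-3, Pow(Add(7, Mul(Add(-4, 3), 6)), 2)), -1))) = Add(Mul(-19282, Rational(-1, 33862)), Mul(-47862, Pow(Add(-3, Pow(Add(7, Mul(-1, 6)), 2)), -1))) = Add(Rational(9641, 16931), Mul(-47862, Pow(Add(-3, Pow(Add(7, -6), 2)), -1))) = Add(Rational(9641, 16931), Mul(-47862, Pow(Add(-3, Pow(1, 2)), -1))) = Add(Rational(9641, 16931), Mul(-47862, Pow(Add(-3, 1), -1))) = Add(Rational(9641, 16931), Mul(-47862, Pow(-2, -1))) = Add(Rational(9641, 16931), Mul(-47862, Rational(-1, 2))) = Add(Rational(9641, 16931), 23931) = Rational(405185402, 16931)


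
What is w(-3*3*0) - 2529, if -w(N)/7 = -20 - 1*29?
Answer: -2186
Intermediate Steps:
w(N) = 343 (w(N) = -7*(-20 - 1*29) = -7*(-20 - 29) = -7*(-49) = 343)
w(-3*3*0) - 2529 = 343 - 2529 = -2186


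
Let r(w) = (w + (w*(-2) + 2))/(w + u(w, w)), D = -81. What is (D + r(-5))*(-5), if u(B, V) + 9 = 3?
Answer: 4490/11 ≈ 408.18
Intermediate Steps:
u(B, V) = -6 (u(B, V) = -9 + 3 = -6)
r(w) = (2 - w)/(-6 + w) (r(w) = (w + (w*(-2) + 2))/(w - 6) = (w + (-2*w + 2))/(-6 + w) = (w + (2 - 2*w))/(-6 + w) = (2 - w)/(-6 + w))
(D + r(-5))*(-5) = (-81 + (2 - 1*(-5))/(-6 - 5))*(-5) = (-81 + (2 + 5)/(-11))*(-5) = (-81 - 1/11*7)*(-5) = (-81 - 7/11)*(-5) = -898/11*(-5) = 4490/11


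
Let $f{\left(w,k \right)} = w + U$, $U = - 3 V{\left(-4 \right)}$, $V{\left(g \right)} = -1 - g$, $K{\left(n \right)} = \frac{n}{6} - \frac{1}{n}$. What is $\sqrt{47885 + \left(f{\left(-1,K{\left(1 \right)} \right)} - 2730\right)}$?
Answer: $\sqrt{45145} \approx 212.47$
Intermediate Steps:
$K{\left(n \right)} = - \frac{1}{n} + \frac{n}{6}$ ($K{\left(n \right)} = n \frac{1}{6} - \frac{1}{n} = \frac{n}{6} - \frac{1}{n} = - \frac{1}{n} + \frac{n}{6}$)
$U = -9$ ($U = - 3 \left(-1 - -4\right) = - 3 \left(-1 + 4\right) = \left(-3\right) 3 = -9$)
$f{\left(w,k \right)} = -9 + w$ ($f{\left(w,k \right)} = w - 9 = -9 + w$)
$\sqrt{47885 + \left(f{\left(-1,K{\left(1 \right)} \right)} - 2730\right)} = \sqrt{47885 - 2740} = \sqrt{45145}$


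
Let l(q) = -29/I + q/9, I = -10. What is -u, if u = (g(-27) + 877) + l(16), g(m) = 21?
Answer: -81241/90 ≈ -902.68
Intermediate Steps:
l(q) = 29/10 + q/9 (l(q) = -29/(-10) + q/9 = -29*(-⅒) + q*(⅑) = 29/10 + q/9)
u = 81241/90 (u = (21 + 877) + (29/10 + (⅑)*16) = 898 + (29/10 + 16/9) = 898 + 421/90 = 81241/90 ≈ 902.68)
-u = -1*81241/90 = -81241/90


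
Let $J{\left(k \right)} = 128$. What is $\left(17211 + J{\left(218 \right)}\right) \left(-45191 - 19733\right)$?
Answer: $-1125717236$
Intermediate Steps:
$\left(17211 + J{\left(218 \right)}\right) \left(-45191 - 19733\right) = \left(17211 + 128\right) \left(-45191 - 19733\right) = 17339 \left(-64924\right) = -1125717236$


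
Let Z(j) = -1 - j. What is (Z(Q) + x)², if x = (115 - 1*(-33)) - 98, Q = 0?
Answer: 2401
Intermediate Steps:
x = 50 (x = (115 + 33) - 98 = 148 - 98 = 50)
(Z(Q) + x)² = ((-1 - 1*0) + 50)² = ((-1 + 0) + 50)² = (-1 + 50)² = 49² = 2401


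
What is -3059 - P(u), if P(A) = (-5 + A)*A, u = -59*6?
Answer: -130145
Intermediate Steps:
u = -354
P(A) = A*(-5 + A)
-3059 - P(u) = -3059 - (-354)*(-5 - 354) = -3059 - (-354)*(-359) = -3059 - 1*127086 = -3059 - 127086 = -130145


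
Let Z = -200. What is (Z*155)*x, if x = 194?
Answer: -6014000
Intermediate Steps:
(Z*155)*x = -200*155*194 = -31000*194 = -6014000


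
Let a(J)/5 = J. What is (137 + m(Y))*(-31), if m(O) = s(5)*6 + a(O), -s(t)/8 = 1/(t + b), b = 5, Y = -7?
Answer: -15066/5 ≈ -3013.2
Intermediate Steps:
a(J) = 5*J
s(t) = -8/(5 + t) (s(t) = -8/(t + 5) = -8/(5 + t))
m(O) = -24/5 + 5*O (m(O) = -8/(5 + 5)*6 + 5*O = -8/10*6 + 5*O = -8*⅒*6 + 5*O = -⅘*6 + 5*O = -24/5 + 5*O)
(137 + m(Y))*(-31) = (137 + (-24/5 + 5*(-7)))*(-31) = (137 + (-24/5 - 35))*(-31) = (137 - 199/5)*(-31) = (486/5)*(-31) = -15066/5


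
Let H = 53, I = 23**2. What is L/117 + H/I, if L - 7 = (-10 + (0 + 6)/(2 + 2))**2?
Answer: 192497/247572 ≈ 0.77754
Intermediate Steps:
I = 529
L = 317/4 (L = 7 + (-10 + (0 + 6)/(2 + 2))**2 = 7 + (-10 + 6/4)**2 = 7 + (-10 + 6*(1/4))**2 = 7 + (-10 + 3/2)**2 = 7 + (-17/2)**2 = 7 + 289/4 = 317/4 ≈ 79.250)
L/117 + H/I = (317/4)/117 + 53/529 = (317/4)*(1/117) + 53*(1/529) = 317/468 + 53/529 = 192497/247572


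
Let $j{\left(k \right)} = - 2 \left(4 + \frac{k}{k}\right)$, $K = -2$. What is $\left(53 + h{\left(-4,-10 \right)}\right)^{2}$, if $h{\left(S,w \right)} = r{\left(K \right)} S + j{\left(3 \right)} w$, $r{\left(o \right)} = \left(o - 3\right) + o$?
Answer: $32761$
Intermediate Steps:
$j{\left(k \right)} = -10$ ($j{\left(k \right)} = - 2 \left(4 + 1\right) = \left(-2\right) 5 = -10$)
$r{\left(o \right)} = -3 + 2 o$ ($r{\left(o \right)} = \left(-3 + o\right) + o = -3 + 2 o$)
$h{\left(S,w \right)} = - 10 w - 7 S$ ($h{\left(S,w \right)} = \left(-3 + 2 \left(-2\right)\right) S - 10 w = \left(-3 - 4\right) S - 10 w = - 7 S - 10 w = - 10 w - 7 S$)
$\left(53 + h{\left(-4,-10 \right)}\right)^{2} = \left(53 - -128\right)^{2} = \left(53 + \left(100 + 28\right)\right)^{2} = \left(53 + 128\right)^{2} = 181^{2} = 32761$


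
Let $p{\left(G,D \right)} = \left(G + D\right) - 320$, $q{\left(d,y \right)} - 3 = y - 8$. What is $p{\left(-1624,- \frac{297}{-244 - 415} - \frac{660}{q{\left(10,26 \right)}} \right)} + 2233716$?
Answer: $\frac{10295021335}{4613} \approx 2.2317 \cdot 10^{6}$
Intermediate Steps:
$q{\left(d,y \right)} = -5 + y$ ($q{\left(d,y \right)} = 3 + \left(y - 8\right) = 3 + \left(-8 + y\right) = -5 + y$)
$p{\left(G,D \right)} = -320 + D + G$ ($p{\left(G,D \right)} = \left(D + G\right) - 320 = -320 + D + G$)
$p{\left(-1624,- \frac{297}{-244 - 415} - \frac{660}{q{\left(10,26 \right)}} \right)} + 2233716 = \left(-320 - \left(\frac{297}{-244 - 415} + \frac{660}{-5 + 26}\right) - 1624\right) + 2233716 = \left(-320 - \left(\frac{220}{7} + \frac{297}{-244 - 415}\right) - 1624\right) + 2233716 = \left(-320 - \left(\frac{220}{7} + \frac{297}{-659}\right) - 1624\right) + 2233716 = \left(-320 - \frac{142901}{4613} - 1624\right) + 2233716 = - \frac{9110573}{4613} + 2233716 = \frac{10295021335}{4613}$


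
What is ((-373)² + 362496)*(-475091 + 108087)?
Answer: -184098381500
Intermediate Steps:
((-373)² + 362496)*(-475091 + 108087) = (139129 + 362496)*(-367004) = 501625*(-367004) = -184098381500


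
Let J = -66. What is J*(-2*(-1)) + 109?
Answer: -23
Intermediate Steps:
J*(-2*(-1)) + 109 = -(-132)*(-1) + 109 = -66*2 + 109 = -132 + 109 = -23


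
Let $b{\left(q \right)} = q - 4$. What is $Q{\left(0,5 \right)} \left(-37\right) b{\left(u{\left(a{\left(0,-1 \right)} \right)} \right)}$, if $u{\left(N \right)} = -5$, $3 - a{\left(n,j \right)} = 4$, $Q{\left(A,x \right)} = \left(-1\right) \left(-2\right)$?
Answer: $666$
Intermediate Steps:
$Q{\left(A,x \right)} = 2$
$a{\left(n,j \right)} = -1$ ($a{\left(n,j \right)} = 3 - 4 = -1$)
$b{\left(q \right)} = -4 + q$ ($b{\left(q \right)} = q - 4 = -4 + q$)
$Q{\left(0,5 \right)} \left(-37\right) b{\left(u{\left(a{\left(0,-1 \right)} \right)} \right)} = 2 \left(-37\right) \left(-4 - 5\right) = \left(-74\right) \left(-9\right) = 666$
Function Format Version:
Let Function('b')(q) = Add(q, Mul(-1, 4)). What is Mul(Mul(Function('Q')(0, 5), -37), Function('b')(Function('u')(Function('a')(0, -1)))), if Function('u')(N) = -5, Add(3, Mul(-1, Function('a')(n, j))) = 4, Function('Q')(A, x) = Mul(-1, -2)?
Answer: 666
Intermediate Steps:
Function('Q')(A, x) = 2
Function('a')(n, j) = -1 (Function('a')(n, j) = Add(3, Mul(-1, 4)) = Add(3, -4) = -1)
Function('b')(q) = Add(-4, q) (Function('b')(q) = Add(q, -4) = Add(-4, q))
Mul(Mul(Function('Q')(0, 5), -37), Function('b')(Function('u')(Function('a')(0, -1)))) = Mul(Mul(2, -37), Add(-4, -5)) = Mul(-74, -9) = 666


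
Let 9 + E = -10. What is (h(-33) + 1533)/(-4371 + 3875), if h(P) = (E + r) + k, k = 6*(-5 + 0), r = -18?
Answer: -733/248 ≈ -2.9556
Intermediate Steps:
E = -19 (E = -9 - 10 = -19)
k = -30 (k = 6*(-5) = -30)
h(P) = -67 (h(P) = (-19 - 18) - 30 = -37 - 30 = -67)
(h(-33) + 1533)/(-4371 + 3875) = (-67 + 1533)/(-4371 + 3875) = 1466/(-496) = 1466*(-1/496) = -733/248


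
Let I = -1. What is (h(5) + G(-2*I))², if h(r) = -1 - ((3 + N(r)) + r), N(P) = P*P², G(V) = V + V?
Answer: 16900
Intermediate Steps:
G(V) = 2*V
N(P) = P³
h(r) = -4 - r - r³ (h(r) = -1 - ((3 + r³) + r) = -1 - (3 + r + r³) = -1 + (-3 - r - r³) = -4 - r - r³)
(h(5) + G(-2*I))² = ((-4 - 1*5 - 1*5³) + 2*(-2*(-1)))² = ((-4 - 5 - 1*125) + 2*2)² = ((-4 - 5 - 125) + 4)² = (-134 + 4)² = (-130)² = 16900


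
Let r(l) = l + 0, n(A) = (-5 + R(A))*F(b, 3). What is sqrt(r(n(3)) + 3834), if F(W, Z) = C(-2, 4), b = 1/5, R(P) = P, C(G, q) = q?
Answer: sqrt(3826) ≈ 61.855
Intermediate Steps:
b = 1/5 ≈ 0.20000
F(W, Z) = 4
n(A) = -20 + 4*A (n(A) = (-5 + A)*4 = -20 + 4*A)
r(l) = l
sqrt(r(n(3)) + 3834) = sqrt((-20 + 4*3) + 3834) = sqrt((-20 + 12) + 3834) = sqrt(-8 + 3834) = sqrt(3826)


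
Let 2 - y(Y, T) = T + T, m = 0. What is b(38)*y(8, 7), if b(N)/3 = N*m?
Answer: 0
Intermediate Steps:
y(Y, T) = 2 - 2*T (y(Y, T) = 2 - (T + T) = 2 - 2*T)
b(N) = 0 (b(N) = 3*(N*0) = 3*0 = 0)
b(38)*y(8, 7) = 0*(2 - 2*7) = 0*(2 - 14) = 0*(-12) = 0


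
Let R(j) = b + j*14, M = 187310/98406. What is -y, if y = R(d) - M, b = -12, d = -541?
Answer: 373347613/49203 ≈ 7587.9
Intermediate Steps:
M = 93655/49203 (M = 187310*(1/98406) = 93655/49203 ≈ 1.9034)
R(j) = -12 + 14*j (R(j) = -12 + j*14 = -12 + 14*j)
y = -373347613/49203 (y = (-12 + 14*(-541)) - 1*93655/49203 = (-12 - 7574) - 93655/49203 = -7586 - 93655/49203 = -373347613/49203 ≈ -7587.9)
-y = -1*(-373347613/49203) = 373347613/49203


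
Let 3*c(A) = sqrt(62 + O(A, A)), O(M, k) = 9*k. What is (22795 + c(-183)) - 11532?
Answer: 11263 + I*sqrt(1585)/3 ≈ 11263.0 + 13.271*I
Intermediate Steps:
c(A) = sqrt(62 + 9*A)/3
(22795 + c(-183)) - 11532 = (22795 + sqrt(62 + 9*(-183))/3) - 11532 = (22795 + sqrt(62 - 1647)/3) - 11532 = (22795 + sqrt(-1585)/3) - 11532 = (22795 + (I*sqrt(1585))/3) - 11532 = (22795 + I*sqrt(1585)/3) - 11532 = 11263 + I*sqrt(1585)/3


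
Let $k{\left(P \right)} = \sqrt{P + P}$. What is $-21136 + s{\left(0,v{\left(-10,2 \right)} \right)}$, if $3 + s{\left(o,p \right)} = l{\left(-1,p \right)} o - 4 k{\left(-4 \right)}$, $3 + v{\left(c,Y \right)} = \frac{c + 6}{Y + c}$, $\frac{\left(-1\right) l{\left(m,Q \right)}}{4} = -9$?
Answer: $-21139 - 8 i \sqrt{2} \approx -21139.0 - 11.314 i$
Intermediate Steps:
$l{\left(m,Q \right)} = 36$ ($l{\left(m,Q \right)} = \left(-4\right) \left(-9\right) = 36$)
$k{\left(P \right)} = \sqrt{2} \sqrt{P}$ ($k{\left(P \right)} = \sqrt{2 P} = \sqrt{2} \sqrt{P}$)
$v{\left(c,Y \right)} = -3 + \frac{6 + c}{Y + c}$ ($v{\left(c,Y \right)} = -3 + \frac{c + 6}{Y + c} = -3 + \frac{6 + c}{Y + c}$)
$s{\left(o,p \right)} = -3 + 36 o - 8 i \sqrt{2}$ ($s{\left(o,p \right)} = -3 + \left(36 o - 4 \sqrt{2} \sqrt{-4}\right) = -3 + \left(36 o - 4 \sqrt{2} \cdot 2 i\right) = -3 + \left(36 o - 4 \cdot 2 i \sqrt{2}\right) = -3 + \left(36 o - 8 i \sqrt{2}\right) = -3 + 36 o - 8 i \sqrt{2}$)
$-21136 + s{\left(0,v{\left(-10,2 \right)} \right)} = -21136 - \left(3 + 8 i \sqrt{2}\right) = -21139 - 8 i \sqrt{2}$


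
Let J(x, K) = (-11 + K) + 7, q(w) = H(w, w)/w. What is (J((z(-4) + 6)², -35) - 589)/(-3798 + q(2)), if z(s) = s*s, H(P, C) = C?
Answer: 628/3797 ≈ 0.16539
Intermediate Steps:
z(s) = s²
q(w) = 1 (q(w) = w/w = 1)
J(x, K) = -4 + K
(J((z(-4) + 6)², -35) - 589)/(-3798 + q(2)) = ((-4 - 35) - 589)/(-3798 + 1) = (-39 - 589)/(-3797) = -628*(-1/3797) = 628/3797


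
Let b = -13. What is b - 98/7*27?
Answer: -391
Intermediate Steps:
b - 98/7*27 = -13 - 98/7*27 = -13 - 98*1/7*27 = -13 - 14*27 = -13 - 378 = -391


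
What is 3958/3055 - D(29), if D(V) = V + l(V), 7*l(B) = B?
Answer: -681054/21385 ≈ -31.847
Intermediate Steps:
l(B) = B/7
D(V) = 8*V/7 (D(V) = V + V/7 = 8*V/7)
3958/3055 - D(29) = 3958/3055 - 8*29/7 = 3958*(1/3055) - 1*232/7 = 3958/3055 - 232/7 = -681054/21385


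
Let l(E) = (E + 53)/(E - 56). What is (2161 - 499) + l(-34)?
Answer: 149561/90 ≈ 1661.8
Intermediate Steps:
l(E) = (53 + E)/(-56 + E)
(2161 - 499) + l(-34) = (2161 - 499) + (53 - 34)/(-56 - 34) = 1662 + 19/(-90) = 1662 - 1/90*19 = 1662 - 19/90 = 149561/90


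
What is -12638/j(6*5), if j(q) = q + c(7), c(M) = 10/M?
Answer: -44233/110 ≈ -402.12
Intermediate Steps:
j(q) = 10/7 + q (j(q) = q + 10/7 = 10/7 + q)
-12638/j(6*5) = -12638/(10/7 + 6*5) = -12638/(10/7 + 30) = -12638/220/7 = -12638*7/220 = -44233/110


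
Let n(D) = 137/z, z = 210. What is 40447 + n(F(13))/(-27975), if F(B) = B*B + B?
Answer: 237616013113/5874750 ≈ 40447.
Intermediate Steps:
F(B) = B + B² (F(B) = B² + B = B + B²)
n(D) = 137/210
40447 + n(F(13))/(-27975) = 40447 + (137/210)/(-27975) = 40447 + (137/210)*(-1/27975) = 40447 - 137/5874750 = 237616013113/5874750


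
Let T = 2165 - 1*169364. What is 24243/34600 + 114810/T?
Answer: 26993119/1928361800 ≈ 0.013998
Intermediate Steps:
T = -167199 (T = 2165 - 169364 = -167199)
24243/34600 + 114810/T = 24243/34600 + 114810/(-167199) = 24243*(1/34600) + 114810*(-1/167199) = 24243/34600 - 38270/55733 = 26993119/1928361800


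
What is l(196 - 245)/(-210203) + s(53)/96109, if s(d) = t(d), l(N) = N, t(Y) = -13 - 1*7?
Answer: 72183/2886057161 ≈ 2.5011e-5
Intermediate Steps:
t(Y) = -20 (t(Y) = -13 - 7 = -20)
s(d) = -20
l(196 - 245)/(-210203) + s(53)/96109 = (196 - 245)/(-210203) - 20/96109 = -49*(-1/210203) - 20*1/96109 = 7/30029 - 20/96109 = 72183/2886057161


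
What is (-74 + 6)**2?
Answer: 4624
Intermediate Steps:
(-74 + 6)**2 = (-68)**2 = 4624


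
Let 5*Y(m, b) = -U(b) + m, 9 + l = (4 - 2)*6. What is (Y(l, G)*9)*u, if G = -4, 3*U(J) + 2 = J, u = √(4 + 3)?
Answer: 9*√7 ≈ 23.812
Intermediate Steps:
u = √7 ≈ 2.6458
l = 3 (l = -9 + (4 - 2)*6 = -9 + 2*6 = -9 + 12 = 3)
U(J) = -⅔ + J/3
Y(m, b) = 2/15 - b/15 + m/5 (Y(m, b) = (-(-⅔ + b/3) + m)/5 = ((⅔ - b/3) + m)/5 = (⅔ + m - b/3)/5 = 2/15 - b/15 + m/5)
(Y(l, G)*9)*u = ((2/15 - 1/15*(-4) + (⅕)*3)*9)*√7 = ((2/15 + 4/15 + ⅗)*9)*√7 = (1*9)*√7 = 9*√7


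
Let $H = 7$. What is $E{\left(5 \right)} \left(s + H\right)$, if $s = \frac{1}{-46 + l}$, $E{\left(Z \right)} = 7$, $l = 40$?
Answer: $\frac{287}{6} \approx 47.833$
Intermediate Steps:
$s = - \frac{1}{6}$ ($s = \frac{1}{-46 + 40} = \frac{1}{-6} = - \frac{1}{6} \approx -0.16667$)
$E{\left(5 \right)} \left(s + H\right) = 7 \left(- \frac{1}{6} + 7\right) = 7 \cdot \frac{41}{6} = \frac{287}{6}$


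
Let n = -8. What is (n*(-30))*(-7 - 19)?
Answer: -6240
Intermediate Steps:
(n*(-30))*(-7 - 19) = (-8*(-30))*(-7 - 19) = 240*(-26) = -6240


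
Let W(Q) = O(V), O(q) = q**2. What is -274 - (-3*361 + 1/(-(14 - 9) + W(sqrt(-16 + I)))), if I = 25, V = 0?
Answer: 4046/5 ≈ 809.20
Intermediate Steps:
W(Q) = 0 (W(Q) = 0**2 = 0)
-274 - (-3*361 + 1/(-(14 - 9) + W(sqrt(-16 + I)))) = -274 - (-3*361 + 1/(-(14 - 9) + 0)) = -274 - (-1083 + 1/(-1*5 + 0)) = -274 - (-1083 + 1/(-5 + 0)) = -274 - (-1083 + 1/(-5)) = -274 - (-1083 - 1/5) = -274 - 1*(-5416/5) = -274 + 5416/5 = 4046/5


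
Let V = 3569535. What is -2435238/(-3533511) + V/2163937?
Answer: 5960897599797/2548765064269 ≈ 2.3387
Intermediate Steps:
-2435238/(-3533511) + V/2163937 = -2435238/(-3533511) + 3569535/2163937 = -2435238*(-1/3533511) + 3569535*(1/2163937) = 811746/1177837 + 3569535/2163937 = 5960897599797/2548765064269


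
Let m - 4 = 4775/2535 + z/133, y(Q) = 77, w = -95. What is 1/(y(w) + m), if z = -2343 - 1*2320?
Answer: 67431/3224785 ≈ 0.020910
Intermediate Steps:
z = -4663 (z = -2343 - 2320 = -4663)
m = -1967402/67431 (m = 4 + (4775/2535 - 4663/133) = 4 + (4775*(1/2535) - 4663*1/133) = 4 + (955/507 - 4663/133) = 4 - 2237126/67431 = -1967402/67431 ≈ -29.177)
1/(y(w) + m) = 1/(77 - 1967402/67431) = 1/(3224785/67431) = 67431/3224785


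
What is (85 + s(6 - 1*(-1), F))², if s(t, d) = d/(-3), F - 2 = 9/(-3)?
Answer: 65536/9 ≈ 7281.8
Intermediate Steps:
F = -1 (F = 2 + 9/(-3) = 2 + 9*(-⅓) = 2 - 3 = -1)
s(t, d) = -d/3 (s(t, d) = d*(-⅓) = -d/3)
(85 + s(6 - 1*(-1), F))² = (85 - ⅓*(-1))² = (85 + ⅓)² = (256/3)² = 65536/9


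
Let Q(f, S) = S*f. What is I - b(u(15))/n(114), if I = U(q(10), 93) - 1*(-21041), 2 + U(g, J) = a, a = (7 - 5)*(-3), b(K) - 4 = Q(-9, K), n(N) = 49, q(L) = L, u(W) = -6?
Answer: 1030559/49 ≈ 21032.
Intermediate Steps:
b(K) = 4 - 9*K (b(K) = 4 + K*(-9) = 4 - 9*K)
a = -6 (a = 2*(-3) = -6)
U(g, J) = -8 (U(g, J) = -2 - 6 = -8)
I = 21033 (I = -8 - 1*(-21041) = -8 + 21041 = 21033)
I - b(u(15))/n(114) = 21033 - (4 - 9*(-6))/49 = 21033 - (4 + 54)/49 = 21033 - 58/49 = 1030559/49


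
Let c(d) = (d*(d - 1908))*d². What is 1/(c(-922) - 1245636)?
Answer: 1/2218088932204 ≈ 4.5084e-13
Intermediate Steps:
c(d) = d³*(-1908 + d) (c(d) = (d*(-1908 + d))*d² = d³*(-1908 + d))
1/(c(-922) - 1245636) = 1/((-922)³*(-1908 - 922) - 1245636) = 1/(-783777448*(-2830) - 1245636) = 1/(2218090177840 - 1245636) = 1/2218088932204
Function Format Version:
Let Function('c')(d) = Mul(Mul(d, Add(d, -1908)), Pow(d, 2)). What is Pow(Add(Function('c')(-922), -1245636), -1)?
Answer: Rational(1, 2218088932204) ≈ 4.5084e-13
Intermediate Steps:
Function('c')(d) = Mul(Pow(d, 3), Add(-1908, d)) (Function('c')(d) = Mul(Mul(d, Add(-1908, d)), Pow(d, 2)) = Mul(Pow(d, 3), Add(-1908, d)))
Pow(Add(Function('c')(-922), -1245636), -1) = Pow(Add(Mul(Pow(-922, 3), Add(-1908, -922)), -1245636), -1) = Pow(Add(Mul(-783777448, -2830), -1245636), -1) = Pow(Add(2218090177840, -1245636), -1) = Pow(2218088932204, -1) = Rational(1, 2218088932204)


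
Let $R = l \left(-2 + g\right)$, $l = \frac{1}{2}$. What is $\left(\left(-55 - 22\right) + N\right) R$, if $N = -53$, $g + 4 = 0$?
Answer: $390$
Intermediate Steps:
$g = -4$ ($g = -4 + 0 = -4$)
$l = \frac{1}{2} \approx 0.5$
$R = -3$ ($R = \frac{-2 - 4}{2} = \frac{1}{2} \left(-6\right) = -3$)
$\left(\left(-55 - 22\right) + N\right) R = \left(\left(-55 - 22\right) - 53\right) \left(-3\right) = \left(-77 - 53\right) \left(-3\right) = \left(-130\right) \left(-3\right) = 390$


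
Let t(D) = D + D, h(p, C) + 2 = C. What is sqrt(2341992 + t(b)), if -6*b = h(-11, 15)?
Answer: 7*sqrt(430161)/3 ≈ 1530.4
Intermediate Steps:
h(p, C) = -2 + C
b = -13/6 (b = -(-2 + 15)/6 = -1/6*13 = -13/6 ≈ -2.1667)
t(D) = 2*D
sqrt(2341992 + t(b)) = sqrt(2341992 + 2*(-13/6)) = sqrt(2341992 - 13/3) = sqrt(7025963/3) = 7*sqrt(430161)/3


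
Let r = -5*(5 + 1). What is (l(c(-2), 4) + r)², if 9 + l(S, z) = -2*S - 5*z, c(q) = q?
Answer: 3025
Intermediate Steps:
l(S, z) = -9 - 5*z - 2*S (l(S, z) = -9 + (-2*S - 5*z) = -9 + (-5*z - 2*S) = -9 - 5*z - 2*S)
r = -30 (r = -5*6 = -30)
(l(c(-2), 4) + r)² = ((-9 - 5*4 - 2*(-2)) - 30)² = ((-9 - 20 + 4) - 30)² = (-25 - 30)² = (-55)² = 3025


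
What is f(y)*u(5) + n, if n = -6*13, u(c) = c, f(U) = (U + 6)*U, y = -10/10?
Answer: -103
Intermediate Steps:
y = -1 (y = -10*⅒ = -1)
f(U) = U*(6 + U) (f(U) = (6 + U)*U = U*(6 + U))
n = -78
f(y)*u(5) + n = -(6 - 1)*5 - 78 = -1*5*5 - 78 = -5*5 - 78 = -25 - 78 = -103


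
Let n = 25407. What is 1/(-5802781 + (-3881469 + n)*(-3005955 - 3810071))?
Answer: 1/26283013046831 ≈ 3.8047e-14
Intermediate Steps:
1/(-5802781 + (-3881469 + n)*(-3005955 - 3810071)) = 1/(-5802781 + (-3881469 + 25407)*(-3005955 - 3810071)) = 1/(-5802781 - 3856062*(-6816026)) = 1/(-5802781 + 26283018849612) = 1/26283013046831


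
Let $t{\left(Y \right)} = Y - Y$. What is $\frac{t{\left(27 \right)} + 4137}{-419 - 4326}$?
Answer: $- \frac{4137}{4745} \approx -0.87187$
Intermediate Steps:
$t{\left(Y \right)} = 0$
$\frac{t{\left(27 \right)} + 4137}{-419 - 4326} = \frac{0 + 4137}{-419 - 4326} = \frac{4137}{-4745} = 4137 \left(- \frac{1}{4745}\right) = - \frac{4137}{4745}$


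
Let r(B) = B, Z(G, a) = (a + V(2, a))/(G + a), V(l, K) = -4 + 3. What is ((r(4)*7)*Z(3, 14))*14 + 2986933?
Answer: 50782957/17 ≈ 2.9872e+6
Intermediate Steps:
V(l, K) = -1
Z(G, a) = (-1 + a)/(G + a) (Z(G, a) = (a - 1)/(G + a) = (-1 + a)/(G + a))
((r(4)*7)*Z(3, 14))*14 + 2986933 = ((4*7)*((-1 + 14)/(3 + 14)))*14 + 2986933 = (28*(13/17))*14 + 2986933 = (364/17)*14 + 2986933 = 5096/17 + 2986933 = 50782957/17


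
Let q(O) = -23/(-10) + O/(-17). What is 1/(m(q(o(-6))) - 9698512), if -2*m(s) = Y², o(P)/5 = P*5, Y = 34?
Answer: -1/9699090 ≈ -1.0310e-7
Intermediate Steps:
o(P) = 25*P (o(P) = 5*(P*5) = 5*(5*P) = 25*P)
q(O) = 23/10 - O/17 (q(O) = -23*(-⅒) + O*(-1/17) = 23/10 - O/17)
m(s) = -578 (m(s) = -½*34² = -½*1156 = -578)
1/(m(q(o(-6))) - 9698512) = 1/(-578 - 9698512) = 1/(-9699090) = -1/9699090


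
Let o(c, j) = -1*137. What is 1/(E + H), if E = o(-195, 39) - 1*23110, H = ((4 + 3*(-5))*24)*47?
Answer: -1/35655 ≈ -2.8047e-5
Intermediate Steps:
o(c, j) = -137
H = -12408 (H = ((4 - 15)*24)*47 = -11*24*47 = -264*47 = -12408)
E = -23247 (E = -137 - 1*23110 = -137 - 23110 = -23247)
1/(E + H) = 1/(-23247 - 12408) = 1/(-35655) = -1/35655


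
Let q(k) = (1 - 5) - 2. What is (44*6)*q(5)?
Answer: -1584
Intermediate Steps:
q(k) = -6 (q(k) = -4 - 2 = -6)
(44*6)*q(5) = (44*6)*(-6) = 264*(-6) = -1584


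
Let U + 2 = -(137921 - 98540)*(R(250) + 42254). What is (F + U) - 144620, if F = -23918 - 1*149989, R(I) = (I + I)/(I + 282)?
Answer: -221359921924/133 ≈ -1.6644e+9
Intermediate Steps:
R(I) = 2*I/(282 + I) (R(I) = (2*I)/(282 + I) = 2*I/(282 + I))
F = -173907 (F = -23918 - 149989 = -173907)
U = -221317557833/133 (U = -2 - (137921 - 98540)*(2*250/(282 + 250) + 42254) = -2 - 39381*(2*250/532 + 42254) = -2 - 39381*(2*250*(1/532) + 42254) = -2 - 39381*(125/133 + 42254) = -2 - 39381*5619907/133 = -2 - 1*221317557567/133 = -2 - 221317557567/133 = -221317557833/133 ≈ -1.6640e+9)
(F + U) - 144620 = (-173907 - 221317557833/133) - 144620 = -221340687464/133 - 144620 = -221359921924/133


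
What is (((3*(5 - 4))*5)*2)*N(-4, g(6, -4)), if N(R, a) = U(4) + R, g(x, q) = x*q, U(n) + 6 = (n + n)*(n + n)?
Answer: 1620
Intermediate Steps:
U(n) = -6 + 4*n² (U(n) = -6 + (n + n)*(n + n) = -6 + (2*n)*(2*n) = -6 + 4*n²)
g(x, q) = q*x
N(R, a) = 58 + R (N(R, a) = (-6 + 4*4²) + R = (-6 + 4*16) + R = (-6 + 64) + R = 58 + R)
(((3*(5 - 4))*5)*2)*N(-4, g(6, -4)) = (((3*(5 - 4))*5)*2)*(58 - 4) = (((3*1)*5)*2)*54 = ((3*5)*2)*54 = (15*2)*54 = 30*54 = 1620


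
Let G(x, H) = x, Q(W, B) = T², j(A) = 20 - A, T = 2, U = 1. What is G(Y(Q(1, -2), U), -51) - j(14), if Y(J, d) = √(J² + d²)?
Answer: -6 + √17 ≈ -1.8769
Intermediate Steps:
Q(W, B) = 4 (Q(W, B) = 2² = 4)
G(Y(Q(1, -2), U), -51) - j(14) = √(4² + 1²) - (20 - 1*14) = √(16 + 1) - (20 - 14) = √17 - 1*6 = √17 - 6 = -6 + √17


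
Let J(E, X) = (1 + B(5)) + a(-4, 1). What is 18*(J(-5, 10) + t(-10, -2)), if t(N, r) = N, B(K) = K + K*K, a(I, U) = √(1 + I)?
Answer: 378 + 18*I*√3 ≈ 378.0 + 31.177*I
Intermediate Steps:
B(K) = K + K²
J(E, X) = 31 + I*√3 (J(E, X) = (1 + 5*(1 + 5)) + √(1 - 4) = (1 + 5*6) + √(-3) = (1 + 30) + I*√3 = 31 + I*√3)
18*(J(-5, 10) + t(-10, -2)) = 18*((31 + I*√3) - 10) = 18*(21 + I*√3) = 378 + 18*I*√3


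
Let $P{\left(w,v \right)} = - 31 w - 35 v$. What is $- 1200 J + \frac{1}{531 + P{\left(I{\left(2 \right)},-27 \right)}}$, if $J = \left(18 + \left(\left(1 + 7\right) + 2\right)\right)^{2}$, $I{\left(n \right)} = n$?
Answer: $- \frac{1330291199}{1414} \approx -9.408 \cdot 10^{5}$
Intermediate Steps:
$P{\left(w,v \right)} = - 35 v - 31 w$
$J = 784$ ($J = \left(18 + \left(8 + 2\right)\right)^{2} = \left(18 + 10\right)^{2} = 28^{2} = 784$)
$- 1200 J + \frac{1}{531 + P{\left(I{\left(2 \right)},-27 \right)}} = \left(-1200\right) 784 + \frac{1}{531 - -883} = -940800 + \frac{1}{531 + \left(945 - 62\right)} = -940800 + \frac{1}{531 + 883} = -940800 + \frac{1}{1414} = - \frac{1330291199}{1414}$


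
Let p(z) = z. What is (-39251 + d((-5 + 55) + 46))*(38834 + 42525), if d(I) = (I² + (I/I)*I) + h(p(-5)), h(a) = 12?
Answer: -2434830793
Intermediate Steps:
d(I) = 12 + I + I² (d(I) = (I² + (I/I)*I) + 12 = (I² + 1*I) + 12 = (I² + I) + 12 = (I + I²) + 12 = 12 + I + I²)
(-39251 + d((-5 + 55) + 46))*(38834 + 42525) = (-39251 + (12 + ((-5 + 55) + 46) + ((-5 + 55) + 46)²))*(38834 + 42525) = (-39251 + (12 + (50 + 46) + (50 + 46)²))*81359 = (-39251 + (12 + 96 + 96²))*81359 = (-39251 + (12 + 96 + 9216))*81359 = (-39251 + 9324)*81359 = -29927*81359 = -2434830793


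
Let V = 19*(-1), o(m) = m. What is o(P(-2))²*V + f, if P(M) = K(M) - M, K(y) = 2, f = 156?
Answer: -148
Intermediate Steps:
P(M) = 2 - M
V = -19
o(P(-2))²*V + f = (2 - 1*(-2))²*(-19) + 156 = (2 + 2)²*(-19) + 156 = 4²*(-19) + 156 = 16*(-19) + 156 = -304 + 156 = -148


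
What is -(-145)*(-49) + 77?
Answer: -7028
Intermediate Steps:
-(-145)*(-49) + 77 = -145*49 + 77 = -7105 + 77 = -7028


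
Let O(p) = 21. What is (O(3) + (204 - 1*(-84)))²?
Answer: 95481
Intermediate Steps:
(O(3) + (204 - 1*(-84)))² = (21 + (204 - 1*(-84)))² = (21 + (204 + 84))² = (21 + 288)² = 309² = 95481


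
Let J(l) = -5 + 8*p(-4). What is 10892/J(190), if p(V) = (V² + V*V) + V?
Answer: 10892/219 ≈ 49.735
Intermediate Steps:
p(V) = V + 2*V² (p(V) = (V² + V²) + V = 2*V² + V = V + 2*V²)
J(l) = 219 (J(l) = -5 + 8*(-4*(1 + 2*(-4))) = -5 + 8*(-4*(1 - 8)) = -5 + 8*(-4*(-7)) = -5 + 8*28 = -5 + 224 = 219)
10892/J(190) = 10892/219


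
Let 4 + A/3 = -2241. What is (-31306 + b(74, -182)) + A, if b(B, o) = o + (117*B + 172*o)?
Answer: -60869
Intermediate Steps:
A = -6735 (A = -12 + 3*(-2241) = -12 - 6723 = -6735)
b(B, o) = 117*B + 173*o
(-31306 + b(74, -182)) + A = (-31306 + (117*74 + 173*(-182))) - 6735 = (-31306 + (8658 - 31486)) - 6735 = (-31306 - 22828) - 6735 = -54134 - 6735 = -60869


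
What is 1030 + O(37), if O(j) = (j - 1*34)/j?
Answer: 38113/37 ≈ 1030.1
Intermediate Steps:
O(j) = (-34 + j)/j (O(j) = (j - 34)/j = (-34 + j)/j)
1030 + O(37) = 1030 + (-34 + 37)/37 = 1030 + (1/37)*3 = 1030 + 3/37 = 38113/37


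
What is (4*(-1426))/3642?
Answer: -2852/1821 ≈ -1.5662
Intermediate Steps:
(4*(-1426))/3642 = -5704*1/3642 = -2852/1821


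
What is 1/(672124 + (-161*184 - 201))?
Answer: 1/642299 ≈ 1.5569e-6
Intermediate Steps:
1/(672124 + (-161*184 - 201)) = 1/(672124 + (-29624 - 201)) = 1/(672124 - 29825) = 1/642299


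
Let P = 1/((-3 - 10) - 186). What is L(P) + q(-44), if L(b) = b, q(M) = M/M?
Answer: 198/199 ≈ 0.99498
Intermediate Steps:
q(M) = 1
P = -1/199 (P = 1/(-13 - 186) = 1/(-199) = -1/199 ≈ -0.0050251)
L(P) + q(-44) = -1/199 + 1 = 198/199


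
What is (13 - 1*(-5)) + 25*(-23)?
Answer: -557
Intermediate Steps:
(13 - 1*(-5)) + 25*(-23) = (13 + 5) - 575 = 18 - 575 = -557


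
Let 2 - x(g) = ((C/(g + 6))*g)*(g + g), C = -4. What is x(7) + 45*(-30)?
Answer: -17132/13 ≈ -1317.8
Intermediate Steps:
x(g) = 2 + 8*g²/(6 + g) (x(g) = 2 - (-4/(g + 6))*g*(g + g) = 2 - (-4/(6 + g))*g*2*g = 2 - (-4*g/(6 + g))*2*g = 2 - (-8)*g²/(6 + g) = 2 + 8*g²/(6 + g))
x(7) + 45*(-30) = 2*(6 + 7 + 4*7²)/(6 + 7) + 45*(-30) = 2*(6 + 7 + 4*49)/13 - 1350 = 2*(1/13)*(6 + 7 + 196) - 1350 = 2*(1/13)*209 - 1350 = 418/13 - 1350 = -17132/13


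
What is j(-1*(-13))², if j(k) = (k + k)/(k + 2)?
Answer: 676/225 ≈ 3.0044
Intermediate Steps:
j(k) = 2*k/(2 + k) (j(k) = (2*k)/(2 + k) = 2*k/(2 + k))
j(-1*(-13))² = (2*(-1*(-13))/(2 - 1*(-13)))² = (2*13/(2 + 13))² = (2*13/15)² = (2*13*(1/15))² = (26/15)² = 676/225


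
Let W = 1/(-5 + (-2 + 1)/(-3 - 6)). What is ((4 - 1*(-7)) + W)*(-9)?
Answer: -4275/44 ≈ -97.159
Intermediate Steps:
W = -9/44 (W = 1/(-5 - 1/(-9)) = 1/(-5 - 1*(-⅑)) = 1/(-5 + ⅑) = 1/(-44/9) = -9/44 ≈ -0.20455)
((4 - 1*(-7)) + W)*(-9) = ((4 - 1*(-7)) - 9/44)*(-9) = ((4 + 7) - 9/44)*(-9) = (11 - 9/44)*(-9) = (475/44)*(-9) = -4275/44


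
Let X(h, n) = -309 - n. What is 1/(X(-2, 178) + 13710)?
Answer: 1/13223 ≈ 7.5626e-5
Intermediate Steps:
1/(X(-2, 178) + 13710) = 1/((-309 - 1*178) + 13710) = 1/((-309 - 178) + 13710) = 1/(-487 + 13710) = 1/13223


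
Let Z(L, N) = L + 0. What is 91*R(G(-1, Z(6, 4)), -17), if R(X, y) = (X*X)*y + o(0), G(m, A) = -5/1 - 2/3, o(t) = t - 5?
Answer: -451178/9 ≈ -50131.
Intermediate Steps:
o(t) = -5 + t
Z(L, N) = L
G(m, A) = -17/3 (G(m, A) = -5*1 - 2*1/3 = -5 - 2/3 = -17/3)
R(X, y) = -5 + y*X**2 (R(X, y) = (X*X)*y + (-5 + 0) = X**2*y - 5 = y*X**2 - 5 = -5 + y*X**2)
91*R(G(-1, Z(6, 4)), -17) = 91*(-5 - 17*(-17/3)**2) = 91*(-5 - 17*289/9) = 91*(-5 - 4913/9) = 91*(-4958/9) = -451178/9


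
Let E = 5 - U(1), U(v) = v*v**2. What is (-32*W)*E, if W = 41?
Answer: -5248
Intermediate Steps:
U(v) = v**3
E = 4 (E = 5 - 1*1**3 = 5 - 1*1 = 5 - 1 = 4)
(-32*W)*E = -32*41*4 = -1312*4 = -5248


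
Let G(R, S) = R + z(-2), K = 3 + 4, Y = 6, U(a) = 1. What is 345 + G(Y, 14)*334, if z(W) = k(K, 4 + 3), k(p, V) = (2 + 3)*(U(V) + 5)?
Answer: 12369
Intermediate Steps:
K = 7
k(p, V) = 30 (k(p, V) = (2 + 3)*(1 + 5) = 5*6 = 30)
z(W) = 30
G(R, S) = 30 + R (G(R, S) = R + 30 = 30 + R)
345 + G(Y, 14)*334 = 345 + (30 + 6)*334 = 345 + 36*334 = 345 + 12024 = 12369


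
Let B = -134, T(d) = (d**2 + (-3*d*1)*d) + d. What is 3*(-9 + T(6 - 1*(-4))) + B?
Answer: -731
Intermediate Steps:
T(d) = d - 2*d**2 (T(d) = (d**2 + (-3*d)*d) + d = (d**2 - 3*d**2) + d = -2*d**2 + d = d - 2*d**2)
3*(-9 + T(6 - 1*(-4))) + B = 3*(-9 + (6 - 1*(-4))*(1 - 2*(6 - 1*(-4)))) - 134 = 3*(-9 + (6 + 4)*(1 - 2*(6 + 4))) - 134 = 3*(-9 + 10*(1 - 2*10)) - 134 = 3*(-9 + 10*(1 - 20)) - 134 = 3*(-9 + 10*(-19)) - 134 = 3*(-9 - 190) - 134 = 3*(-199) - 134 = -597 - 134 = -731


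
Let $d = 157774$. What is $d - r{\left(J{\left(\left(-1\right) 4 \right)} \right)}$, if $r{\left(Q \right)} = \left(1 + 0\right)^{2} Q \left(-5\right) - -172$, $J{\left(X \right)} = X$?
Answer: $157582$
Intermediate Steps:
$r{\left(Q \right)} = 172 - 5 Q$ ($r{\left(Q \right)} = 1^{2} Q \left(-5\right) + 172 = 1 Q \left(-5\right) + 172 = Q \left(-5\right) + 172 = - 5 Q + 172 = 172 - 5 Q$)
$d - r{\left(J{\left(\left(-1\right) 4 \right)} \right)} = 157774 - \left(172 - 5 \left(\left(-1\right) 4\right)\right) = 157774 - \left(172 - -20\right) = 157774 - \left(172 + 20\right) = 157774 - 192 = 157582$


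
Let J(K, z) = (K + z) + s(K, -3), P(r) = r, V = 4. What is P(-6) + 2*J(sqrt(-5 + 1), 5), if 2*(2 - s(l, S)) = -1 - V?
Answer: 13 + 4*I ≈ 13.0 + 4.0*I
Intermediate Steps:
s(l, S) = 9/2 (s(l, S) = 2 - (-1 - 1*4)/2 = 2 - (-1 - 4)/2 = 2 - 1/2*(-5) = 2 + 5/2 = 9/2)
J(K, z) = 9/2 + K + z (J(K, z) = (K + z) + 9/2 = 9/2 + K + z)
P(-6) + 2*J(sqrt(-5 + 1), 5) = -6 + 2*(9/2 + sqrt(-5 + 1) + 5) = -6 + 2*(9/2 + sqrt(-4) + 5) = -6 + 2*(9/2 + 2*I + 5) = -6 + 2*(19/2 + 2*I) = -6 + (19 + 4*I) = 13 + 4*I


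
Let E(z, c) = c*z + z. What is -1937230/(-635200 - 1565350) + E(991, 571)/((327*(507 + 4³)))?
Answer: 160909994251/41088009435 ≈ 3.9162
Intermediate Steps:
E(z, c) = z + c*z
-1937230/(-635200 - 1565350) + E(991, 571)/((327*(507 + 4³))) = -1937230/(-635200 - 1565350) + (991*(1 + 571))/((327*(507 + 4³))) = -1937230/(-2200550) + (991*572)/((327*(507 + 64))) = -1937230*(-1/2200550) + 566852/((327*571)) = 193723/220055 + 566852/186717 = 160909994251/41088009435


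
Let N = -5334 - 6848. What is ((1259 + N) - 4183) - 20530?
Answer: -35636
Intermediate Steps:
N = -12182
((1259 + N) - 4183) - 20530 = ((1259 - 12182) - 4183) - 20530 = (-10923 - 4183) - 20530 = -15106 - 20530 = -35636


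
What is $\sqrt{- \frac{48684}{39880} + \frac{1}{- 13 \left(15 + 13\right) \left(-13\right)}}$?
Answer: $\frac{i \sqrt{1004682916895}}{907270} \approx 1.1048 i$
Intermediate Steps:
$\sqrt{- \frac{48684}{39880} + \frac{1}{- 13 \left(15 + 13\right) \left(-13\right)}} = \sqrt{\left(-48684\right) \frac{1}{39880} + \frac{1}{\left(-13\right) 28 \left(-13\right)}} = \sqrt{- \frac{12171}{9970} + \frac{1}{\left(-364\right) \left(-13\right)}} = \sqrt{- \frac{12171}{9970} + \frac{1}{4732}} = \sqrt{- \frac{28791601}{23589020}} = \frac{i \sqrt{1004682916895}}{907270}$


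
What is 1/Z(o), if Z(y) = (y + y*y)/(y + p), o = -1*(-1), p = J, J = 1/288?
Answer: 289/576 ≈ 0.50174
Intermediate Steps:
J = 1/288 ≈ 0.0034722
p = 1/288 ≈ 0.0034722
o = 1
Z(y) = (y + y**2)/(1/288 + y) (Z(y) = (y + y*y)/(y + 1/288) = (y + y**2)/(1/288 + y))
1/Z(o) = 1/(288*1*(1 + 1)/(1 + 288*1)) = 1/(288*1*2/(1 + 288)) = 1/(288*1*2/289) = 1/(288*1*(1/289)*2) = 1/(576/289) = 289/576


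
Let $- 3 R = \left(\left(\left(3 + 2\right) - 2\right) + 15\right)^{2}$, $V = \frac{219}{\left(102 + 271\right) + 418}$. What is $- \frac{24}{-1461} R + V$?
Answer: $- \frac{576771}{385217} \approx -1.4973$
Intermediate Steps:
$V = \frac{219}{791}$ ($V = \frac{219}{373 + 418} = \frac{219}{791} \approx 0.27686$)
$R = -108$ ($R = - \frac{\left(\left(\left(3 + 2\right) - 2\right) + 15\right)^{2}}{3} = - \frac{\left(\left(5 - 2\right) + 15\right)^{2}}{3} = - \frac{\left(3 + 15\right)^{2}}{3} = - \frac{18^{2}}{3} = \left(- \frac{1}{3}\right) 324 = -108$)
$- \frac{24}{-1461} R + V = - \frac{24}{-1461} \left(-108\right) + \frac{219}{791} = \left(-24\right) \left(- \frac{1}{1461}\right) \left(-108\right) + \frac{219}{791} = \frac{8}{487} \left(-108\right) + \frac{219}{791} = - \frac{864}{487} + \frac{219}{791} = - \frac{576771}{385217}$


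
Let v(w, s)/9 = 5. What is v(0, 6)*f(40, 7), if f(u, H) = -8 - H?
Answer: -675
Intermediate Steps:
v(w, s) = 45 (v(w, s) = 9*5 = 45)
v(0, 6)*f(40, 7) = 45*(-8 - 1*7) = 45*(-8 - 7) = 45*(-15) = -675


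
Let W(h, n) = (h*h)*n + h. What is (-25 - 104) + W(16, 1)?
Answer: 143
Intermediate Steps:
W(h, n) = h + n*h² (W(h, n) = h²*n + h = n*h² + h = h + n*h²)
(-25 - 104) + W(16, 1) = (-25 - 104) + 16*(1 + 16*1) = -129 + 16*(1 + 16) = -129 + 16*17 = -129 + 272 = 143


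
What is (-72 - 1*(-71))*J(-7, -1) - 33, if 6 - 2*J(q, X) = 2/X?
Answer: -37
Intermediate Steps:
J(q, X) = 3 - 1/X
(-72 - 1*(-71))*J(-7, -1) - 33 = (-72 - 1*(-71))*(3 - 1/(-1)) - 33 = (-72 + 71)*(3 - 1*(-1)) - 33 = -(3 + 1) - 33 = -1*4 - 33 = -4 - 33 = -37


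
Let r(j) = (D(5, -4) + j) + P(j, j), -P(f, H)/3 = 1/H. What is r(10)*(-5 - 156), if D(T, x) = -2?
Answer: -12397/10 ≈ -1239.7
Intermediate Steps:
P(f, H) = -3/H
r(j) = -2 + j - 3/j (r(j) = (-2 + j) - 3/j = -2 + j - 3/j)
r(10)*(-5 - 156) = (-2 + 10 - 3/10)*(-5 - 156) = (-2 + 10 - 3*⅒)*(-161) = (-2 + 10 - 3/10)*(-161) = (77/10)*(-161) = -12397/10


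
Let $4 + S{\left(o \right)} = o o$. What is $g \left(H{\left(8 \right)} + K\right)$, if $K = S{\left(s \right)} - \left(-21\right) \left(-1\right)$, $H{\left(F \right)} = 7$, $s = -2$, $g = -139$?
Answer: $1946$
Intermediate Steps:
$S{\left(o \right)} = -4 + o^{2}$ ($S{\left(o \right)} = -4 + o o = -4 + o^{2}$)
$K = -21$ ($K = \left(-4 + \left(-2\right)^{2}\right) - \left(-21\right) \left(-1\right) = \left(-4 + 4\right) - 21 = 0 - 21 = -21$)
$g \left(H{\left(8 \right)} + K\right) = - 139 \left(7 - 21\right) = \left(-139\right) \left(-14\right) = 1946$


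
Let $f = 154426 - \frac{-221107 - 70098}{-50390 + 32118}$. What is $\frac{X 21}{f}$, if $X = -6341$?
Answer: $- \frac{347588256}{403054381} \approx -0.86239$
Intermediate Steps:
$f = \frac{2821380667}{18272}$ ($f = 154426 - - \frac{291205}{-18272} = 154426 - \left(-291205\right) \left(- \frac{1}{18272}\right) = 154426 - \frac{291205}{18272} = \frac{2821380667}{18272} \approx 1.5441 \cdot 10^{5}$)
$\frac{X 21}{f} = \frac{\left(-6341\right) 21}{\frac{2821380667}{18272}} = \left(-133161\right) \frac{18272}{2821380667} = - \frac{347588256}{403054381}$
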